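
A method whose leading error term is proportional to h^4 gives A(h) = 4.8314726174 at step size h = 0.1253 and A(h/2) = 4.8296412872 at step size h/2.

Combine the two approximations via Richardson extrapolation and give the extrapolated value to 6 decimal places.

4.829519

Leading term ∝ h^4; use weight 16 = 2^4.
16 × 4.8296412872 = 77.2742605952; 77.2742605952 − 4.8314726174 = 72.4427879778
Denominator 16 − 1 = 15.
Result: 4.8295191985
Gap between inputs: 1.831e-03; correction applied: −0.0001220887.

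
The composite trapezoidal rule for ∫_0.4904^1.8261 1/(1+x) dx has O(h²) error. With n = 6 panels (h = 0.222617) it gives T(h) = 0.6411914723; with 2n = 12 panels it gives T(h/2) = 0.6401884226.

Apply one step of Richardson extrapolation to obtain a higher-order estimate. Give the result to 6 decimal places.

r = 2, so 2^r = 4.
4*0.6401884226 − 0.6411914723 = 1.9195622181
1.9195622181 ÷ 3 = 0.6398540727

0.639854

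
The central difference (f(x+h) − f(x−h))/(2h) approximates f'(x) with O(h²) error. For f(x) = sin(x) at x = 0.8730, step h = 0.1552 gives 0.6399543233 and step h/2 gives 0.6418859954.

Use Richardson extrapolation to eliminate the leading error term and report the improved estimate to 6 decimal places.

0.642530

The method has order 2: 2^2 = 4.
4 × 0.6418859954 = 2.5675439816; 2.5675439816 − 0.6399543233 = 1.9275896583
Extrapolated: 1.9275896583 / 3 = 0.6425298861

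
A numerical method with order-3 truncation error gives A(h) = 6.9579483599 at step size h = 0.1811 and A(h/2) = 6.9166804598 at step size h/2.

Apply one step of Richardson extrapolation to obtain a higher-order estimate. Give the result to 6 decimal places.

Leading term ∝ h^3; use weight 8 = 2^3.
Weighted: 55.3334436784 − 6.9579483599 = 48.3754953185
Divide by 2^3 − 1 = 7.
(8 × 6.9166804598 − 6.9579483599)/(8 − 1) = 6.9107850455
Correction |R − A(h/2)| = 5.895e-03; gap |A(h/2) − A(h)| = 4.127e-02.

6.910785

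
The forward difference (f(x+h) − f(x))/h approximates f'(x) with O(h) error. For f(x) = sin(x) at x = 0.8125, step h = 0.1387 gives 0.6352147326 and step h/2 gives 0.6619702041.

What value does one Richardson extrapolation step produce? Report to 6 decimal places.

0.688726

r = 1: numerator weight 2, denominator 1.
2 × 0.6619702041 − 0.6352147326 = 0.6887256756
Divide by 2^1 − 1 = 1.
(2 × 0.6619702041 − 0.6352147326)/(2 − 1) = 0.6887256756
Gap between inputs: 2.676e-02; correction applied: +0.0267554715.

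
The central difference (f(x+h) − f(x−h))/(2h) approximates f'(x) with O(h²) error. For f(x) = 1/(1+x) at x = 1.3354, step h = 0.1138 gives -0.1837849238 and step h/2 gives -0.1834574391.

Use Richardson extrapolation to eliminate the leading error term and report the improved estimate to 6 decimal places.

Leading term ∝ h^2; use weight 4 = 2^2.
Top: 4(-0.1834574391) − (-0.1837849238) = -0.5500448326
Denominator 4 − 1 = 3.
(-0.5500448326) ÷ 3 = -0.1833482775
Correction |R − A(h/2)| = 1.092e-04; gap |A(h/2) − A(h)| = 3.275e-04.

-0.183348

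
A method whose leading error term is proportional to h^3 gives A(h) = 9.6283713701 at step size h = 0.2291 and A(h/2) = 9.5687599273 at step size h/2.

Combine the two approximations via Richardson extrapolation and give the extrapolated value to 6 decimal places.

9.560244

r = 3, so 2^r = 8.
8*9.5687599273 = 76.5500794184; 76.5500794184 − 9.6283713701 = 66.9217080483
Divide by 2^3 − 1 = 7.
66.9217080483 ÷ 7 = 9.5602440069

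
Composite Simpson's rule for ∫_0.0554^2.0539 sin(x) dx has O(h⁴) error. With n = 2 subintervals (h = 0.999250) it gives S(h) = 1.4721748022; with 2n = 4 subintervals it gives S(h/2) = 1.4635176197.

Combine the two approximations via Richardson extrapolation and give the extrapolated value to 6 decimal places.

Leading term ∝ h^4; use weight 16 = 2^4.
A(h/2) − A(h) = 1.4635176197 − 1.4721748022 = -0.0086571825
Correction (A(h/2) − A(h))/(16 − 1) = (-0.0086571825)/15 = -0.0005771455
R = A(h/2) + (A(h/2) − A(h))/15 = 1.4635176197 − 0.0005771455 = 1.4629404742
Shift from A(h/2): −0.0005771455.

1.462940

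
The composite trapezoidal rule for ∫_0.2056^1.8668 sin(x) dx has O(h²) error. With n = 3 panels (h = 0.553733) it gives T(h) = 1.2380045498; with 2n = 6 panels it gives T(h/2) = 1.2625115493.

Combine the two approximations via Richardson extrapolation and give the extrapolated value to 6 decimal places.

r = 2, so 2^r = 4.
A(h/2) − A(h) = 1.2625115493 − 1.2380045498 = 0.0245069995
Correction (A(h/2) − A(h))/(4 − 1) = 0.0245069995/3 = 0.0081689998
R = 1.2625115493 + 0.0081689998 = 1.2706805491
Gap between inputs: 2.451e-02; correction applied: +0.0081689998.

1.270681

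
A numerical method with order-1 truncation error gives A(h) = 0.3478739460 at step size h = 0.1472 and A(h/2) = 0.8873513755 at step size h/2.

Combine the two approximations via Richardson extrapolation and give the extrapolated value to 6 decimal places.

r = 1: numerator weight 2, denominator 1.
2^1*A(h/2) = 1.7747027510; minus A(h) gives 1.4268288050.
Denominator 2 − 1 = 1.
(2*0.8873513755 − 0.3478739460)/(2 − 1) = 1.4268288050

1.426829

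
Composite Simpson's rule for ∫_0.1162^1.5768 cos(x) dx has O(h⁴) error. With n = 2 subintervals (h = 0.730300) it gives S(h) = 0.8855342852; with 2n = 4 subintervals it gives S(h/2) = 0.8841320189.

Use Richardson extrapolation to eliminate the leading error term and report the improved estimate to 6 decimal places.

0.884039

With r = 4 the leading error scales as h^4, so the weight is 2^4 = 16.
16 × 0.8841320189 = 14.1461123024; 14.1461123024 − 0.8855342852 = 13.2605780172
Extrapolated: 13.2605780172 / 15 = 0.8840385345
Gap between inputs: 1.402e-03; correction applied: −0.0000934844.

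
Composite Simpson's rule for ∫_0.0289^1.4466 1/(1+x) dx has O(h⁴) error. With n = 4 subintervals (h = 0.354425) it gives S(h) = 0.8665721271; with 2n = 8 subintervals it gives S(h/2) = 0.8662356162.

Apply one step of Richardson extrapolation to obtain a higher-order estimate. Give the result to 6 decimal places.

0.866213

Leading term ∝ h^4; use weight 16 = 2^4.
16*0.8662356162 − 0.8665721271 = 12.9931977321
Denominator 16 − 1 = 15.
Extrapolated: 12.9931977321 / 15 = 0.8662131821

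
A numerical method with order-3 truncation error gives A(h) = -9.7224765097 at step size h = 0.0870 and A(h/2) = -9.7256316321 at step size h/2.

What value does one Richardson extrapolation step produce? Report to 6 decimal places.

-9.726082

With r = 3 the leading error scales as h^3, so the weight is 2^3 = 8.
8·(-9.7256316321) = -77.8050530568; (-77.8050530568) − (-9.7224765097) = -68.0825765471
R = (-68.0825765471)/7 = -9.7260823639
Shift from A(h/2): −0.0004507318.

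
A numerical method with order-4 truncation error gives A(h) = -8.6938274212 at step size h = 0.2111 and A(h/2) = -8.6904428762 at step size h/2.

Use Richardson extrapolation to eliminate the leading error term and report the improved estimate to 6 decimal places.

-8.690217

Leading term ∝ h^4; use weight 16 = 2^4.
16·(-8.6904428762) = -139.0470860192; subtract (-8.6938274212) → -130.3532585980
(16·(-8.6904428762) − (-8.6938274212))/(16 − 1) = -8.6902172399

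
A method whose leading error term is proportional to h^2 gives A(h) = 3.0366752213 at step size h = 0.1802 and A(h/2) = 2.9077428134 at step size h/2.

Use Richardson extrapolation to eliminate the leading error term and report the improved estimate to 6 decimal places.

2.864765

With r = 2 the leading error scales as h^2, so the weight is 2^2 = 4.
2^2·A(h/2) = 11.6309712536; minus A(h) gives 8.5942960323.
(4·2.9077428134 − 3.0366752213)/(4 − 1) = 2.8647653441
Gap between inputs: 1.289e-01; correction applied: −0.0429774693.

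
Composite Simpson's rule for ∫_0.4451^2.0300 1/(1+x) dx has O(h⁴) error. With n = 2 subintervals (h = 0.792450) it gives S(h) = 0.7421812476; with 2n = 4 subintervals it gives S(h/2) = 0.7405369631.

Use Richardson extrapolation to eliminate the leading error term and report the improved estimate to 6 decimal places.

0.740427

Order 4 gives 2^r = 16 and 2^r − 1 = 15.
2^4*A(h/2) = 11.8485914096; minus A(h) gives 11.1064101620.
11.1064101620 ÷ 15 = 0.7404273441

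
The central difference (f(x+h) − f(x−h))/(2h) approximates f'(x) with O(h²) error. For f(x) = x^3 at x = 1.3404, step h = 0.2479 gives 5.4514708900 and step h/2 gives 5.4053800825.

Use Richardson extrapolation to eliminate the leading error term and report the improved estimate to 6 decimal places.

Leading term ∝ h^2; use weight 4 = 2^2.
Weighted: 21.6215203300 − 5.4514708900 = 16.1700494400
Divide by 2^2 − 1 = 3.
R = 16.1700494400/3 = 5.3900164800

5.390016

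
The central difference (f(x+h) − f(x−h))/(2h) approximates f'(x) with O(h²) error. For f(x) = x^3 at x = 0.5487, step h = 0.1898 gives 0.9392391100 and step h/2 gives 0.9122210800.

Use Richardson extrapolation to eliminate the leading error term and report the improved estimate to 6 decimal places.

0.903215

With r = 2 the leading error scales as h^2, so the weight is 2^2 = 4.
Numerator 4*A(h/2) − A(h) = 4*0.9122210800 − 0.9392391100 = 2.7096452100
Extrapolated: 2.7096452100 / 3 = 0.9032150700
Correction |R − A(h/2)| = 9.006e-03; gap |A(h/2) − A(h)| = 2.702e-02.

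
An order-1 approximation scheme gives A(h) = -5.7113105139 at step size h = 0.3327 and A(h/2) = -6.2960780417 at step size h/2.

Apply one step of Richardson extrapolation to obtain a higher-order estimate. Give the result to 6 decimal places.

r = 1, so 2^r = 2.
2 × (-6.2960780417) = -12.5921560834; (-12.5921560834) − (-5.7113105139) = -6.8808455695
(2 × (-6.2960780417) − (-5.7113105139))/(2 − 1) = -6.8808455695
Shift from A(h/2): −0.5847675278.

-6.880846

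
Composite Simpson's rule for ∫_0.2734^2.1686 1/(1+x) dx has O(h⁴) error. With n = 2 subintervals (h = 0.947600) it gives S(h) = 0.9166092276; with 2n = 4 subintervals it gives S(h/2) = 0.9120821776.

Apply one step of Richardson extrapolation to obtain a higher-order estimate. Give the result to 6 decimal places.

0.911780

r = 4: numerator weight 16, denominator 15.
Weighted: 14.5933148416 − 0.9166092276 = 13.6767056140
Extrapolated: 13.6767056140 / 15 = 0.9117803743
Correction |R − A(h/2)| = 3.018e-04; gap |A(h/2) − A(h)| = 4.527e-03.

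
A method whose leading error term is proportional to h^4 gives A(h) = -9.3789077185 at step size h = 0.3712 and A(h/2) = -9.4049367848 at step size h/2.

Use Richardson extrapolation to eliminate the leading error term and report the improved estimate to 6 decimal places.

-9.406672

r = 4, so 2^r = 16.
Weighted: (-150.4789885568) − (-9.3789077185) = -141.1000808383
Divide by 2^4 − 1 = 15.
Extrapolated: (-141.1000808383) / 15 = -9.4066720559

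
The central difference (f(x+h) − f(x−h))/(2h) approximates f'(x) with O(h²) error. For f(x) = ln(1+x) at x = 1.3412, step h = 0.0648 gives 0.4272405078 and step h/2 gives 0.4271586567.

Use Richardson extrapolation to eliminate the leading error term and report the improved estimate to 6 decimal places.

0.427131

Method order is 2; weight 2^2 = 4.
4 × 0.4271586567 − 0.4272405078 = 1.2813941190
1.2813941190 ÷ 3 = 0.4271313730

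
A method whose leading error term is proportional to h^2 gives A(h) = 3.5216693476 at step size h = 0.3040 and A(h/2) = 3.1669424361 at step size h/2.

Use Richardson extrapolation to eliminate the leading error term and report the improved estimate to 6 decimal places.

Method order is 2; weight 2^2 = 4.
Top: 4(3.1669424361) − (3.5216693476) = 9.1461003968
Divide by 2^2 − 1 = 3.
Result: 3.0487001323
Gap between inputs: 3.547e-01; correction applied: −0.1182423038.

3.048700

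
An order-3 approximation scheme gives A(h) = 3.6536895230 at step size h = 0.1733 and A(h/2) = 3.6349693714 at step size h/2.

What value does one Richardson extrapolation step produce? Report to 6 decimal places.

Order 3 gives 2^r = 8 and 2^r − 1 = 7.
Top: 8(3.6349693714) − (3.6536895230) = 25.4260654482
Denominator 8 − 1 = 7.
Result: 3.6322950640
Correction |R − A(h/2)| = 2.674e-03; gap |A(h/2) − A(h)| = 1.872e-02.

3.632295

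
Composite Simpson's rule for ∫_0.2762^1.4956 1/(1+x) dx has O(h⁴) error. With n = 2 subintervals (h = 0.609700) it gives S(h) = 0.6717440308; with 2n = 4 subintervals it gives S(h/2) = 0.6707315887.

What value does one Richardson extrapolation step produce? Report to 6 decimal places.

Order 4 gives 2^r = 16 and 2^r − 1 = 15.
Top: 16(0.6707315887) − (0.6717440308) = 10.0599613884
Denominator 16 − 1 = 15.
R = 10.0599613884/15 = 0.6706640926

0.670664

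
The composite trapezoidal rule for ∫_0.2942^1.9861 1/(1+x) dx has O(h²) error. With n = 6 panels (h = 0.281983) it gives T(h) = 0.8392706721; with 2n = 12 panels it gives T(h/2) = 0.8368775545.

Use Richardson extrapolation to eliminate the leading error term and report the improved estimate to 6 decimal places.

r = 2: numerator weight 4, denominator 3.
4 × 0.8368775545 − 0.8392706721 = 2.5082395459
Denominator 4 − 1 = 3.
So the Richardson estimate is 0.8360798486.
Gap between inputs: 2.393e-03; correction applied: −0.0007977059.

0.836080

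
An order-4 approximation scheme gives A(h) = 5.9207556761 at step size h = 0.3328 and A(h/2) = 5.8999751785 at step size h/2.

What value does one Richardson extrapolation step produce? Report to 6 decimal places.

5.898590

Error is O(h^4); halving h shrinks it by 2^4 = 16.
Top: 16(5.8999751785) − (5.9207556761) = 88.4788471799
Divide by 2^4 − 1 = 15.
88.4788471799 ÷ 15 = 5.8985898120
Correction |R − A(h/2)| = 1.385e-03; gap |A(h/2) − A(h)| = 2.078e-02.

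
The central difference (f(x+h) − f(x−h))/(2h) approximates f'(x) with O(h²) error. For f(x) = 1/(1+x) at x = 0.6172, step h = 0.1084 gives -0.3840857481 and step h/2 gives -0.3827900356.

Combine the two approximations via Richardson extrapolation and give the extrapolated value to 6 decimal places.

Method order is 2; weight 2^2 = 4.
4·(-0.3827900356) = -1.5311601424; (-1.5311601424) − (-0.3840857481) = -1.1470743943
(-1.1470743943) ÷ 3 = -0.3823581314

-0.382358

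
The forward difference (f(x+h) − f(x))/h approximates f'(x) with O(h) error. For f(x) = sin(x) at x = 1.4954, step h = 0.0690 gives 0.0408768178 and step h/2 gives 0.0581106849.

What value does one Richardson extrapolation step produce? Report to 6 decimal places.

Leading term ∝ h^1; use weight 2 = 2^1.
Top: 2(0.0581106849) − (0.0408768178) = 0.0753445520
Extrapolated: 0.0753445520 / 1 = 0.0753445520

0.075345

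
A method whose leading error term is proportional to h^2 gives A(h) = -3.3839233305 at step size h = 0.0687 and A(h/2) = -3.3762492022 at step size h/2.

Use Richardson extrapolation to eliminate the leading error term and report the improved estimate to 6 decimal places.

-3.373691

With r = 2 the leading error scales as h^2, so the weight is 2^2 = 4.
4×(-3.3762492022) = -13.5049968088; (-13.5049968088) − (-3.3839233305) = -10.1210734783
Divide by 2^2 − 1 = 3.
(-10.1210734783) ÷ 3 = -3.3736911594
Correction |R − A(h/2)| = 2.558e-03; gap |A(h/2) − A(h)| = 7.674e-03.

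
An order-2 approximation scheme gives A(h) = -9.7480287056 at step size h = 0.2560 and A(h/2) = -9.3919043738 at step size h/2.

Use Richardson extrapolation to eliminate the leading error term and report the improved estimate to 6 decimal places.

-9.273196

r = 2: numerator weight 4, denominator 3.
4*(-9.3919043738) − (-9.7480287056) = -27.8195887896
Divide by 2^2 − 1 = 3.
Extrapolated: (-27.8195887896) / 3 = -9.2731962632
Correction |R − A(h/2)| = 1.187e-01; gap |A(h/2) − A(h)| = 3.561e-01.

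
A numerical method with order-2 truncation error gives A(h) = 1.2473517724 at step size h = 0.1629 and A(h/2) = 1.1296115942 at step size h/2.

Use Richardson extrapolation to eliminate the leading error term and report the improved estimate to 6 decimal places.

Order 2 gives 2^r = 4 and 2^r − 1 = 3.
4×1.1296115942 = 4.5184463768; 4.5184463768 − 1.2473517724 = 3.2710946044
Divide by 2^2 − 1 = 3.
R = 3.2710946044/3 = 1.0903648681

1.090365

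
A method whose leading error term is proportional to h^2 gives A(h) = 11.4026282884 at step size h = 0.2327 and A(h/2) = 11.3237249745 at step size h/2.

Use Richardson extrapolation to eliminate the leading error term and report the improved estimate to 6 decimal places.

11.297424

With r = 2 the leading error scales as h^2, so the weight is 2^2 = 4.
2^2*A(h/2) = 45.2948998980; minus A(h) gives 33.8922716096.
Denominator 4 − 1 = 3.
(4*11.3237249745 − 11.4026282884)/(4 − 1) = 11.2974238699
Correction |R − A(h/2)| = 2.630e-02; gap |A(h/2) − A(h)| = 7.890e-02.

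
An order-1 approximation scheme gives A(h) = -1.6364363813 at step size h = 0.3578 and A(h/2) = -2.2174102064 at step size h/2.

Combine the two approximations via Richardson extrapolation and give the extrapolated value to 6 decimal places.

-2.798384

The method has order 1: 2^1 = 2.
2^1·A(h/2) = -4.4348204128; minus A(h) gives -2.7983840315.
R = (-2.7983840315)/1 = -2.7983840315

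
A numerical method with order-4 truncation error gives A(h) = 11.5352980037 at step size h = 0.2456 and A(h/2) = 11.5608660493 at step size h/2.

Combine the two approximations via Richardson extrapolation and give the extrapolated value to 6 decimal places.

r = 4, so 2^r = 16.
Top: 16(11.5608660493) − (11.5352980037) = 173.4385587851
173.4385587851 ÷ 15 = 11.5625705857

11.562571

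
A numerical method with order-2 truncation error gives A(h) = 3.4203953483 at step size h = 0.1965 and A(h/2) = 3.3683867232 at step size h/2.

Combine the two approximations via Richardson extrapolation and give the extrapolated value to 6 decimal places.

3.351051

r = 2: numerator weight 4, denominator 3.
4·3.3683867232 = 13.4735468928; subtract 3.4203953483 → 10.0531515445
Divide by 2^2 − 1 = 3.
Result: 3.3510505148
Shift from A(h/2): −0.0173362084.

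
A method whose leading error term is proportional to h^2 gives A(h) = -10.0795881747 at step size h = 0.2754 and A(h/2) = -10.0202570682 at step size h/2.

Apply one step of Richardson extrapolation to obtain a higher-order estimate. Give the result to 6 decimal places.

r = 2: numerator weight 4, denominator 3.
Top: 4(-10.0202570682) − (-10.0795881747) = -30.0014400981
Denominator 4 − 1 = 3.
Result: -10.0004800327
Shift from A(h/2): +0.0197770355.

-10.000480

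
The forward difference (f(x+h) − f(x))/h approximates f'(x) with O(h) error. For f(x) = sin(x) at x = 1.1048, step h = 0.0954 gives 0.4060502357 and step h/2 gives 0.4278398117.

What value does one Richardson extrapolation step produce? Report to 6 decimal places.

0.449629

Method order is 1; weight 2^1 = 2.
2^1*A(h/2) = 0.8556796234; minus A(h) gives 0.4496293877.
(2*0.4278398117 − 0.4060502357)/(2 − 1) = 0.4496293877
Shift from A(h/2): +0.0217895760.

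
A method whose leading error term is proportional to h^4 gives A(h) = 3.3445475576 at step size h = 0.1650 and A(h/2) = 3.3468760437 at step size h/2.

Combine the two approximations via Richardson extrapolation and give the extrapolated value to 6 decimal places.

3.347031

r = 4, so 2^r = 16.
Numerator 16 × A(h/2) − A(h) = 16 × 3.3468760437 − 3.3445475576 = 50.2054691416
Extrapolated: 50.2054691416 / 15 = 3.3470312761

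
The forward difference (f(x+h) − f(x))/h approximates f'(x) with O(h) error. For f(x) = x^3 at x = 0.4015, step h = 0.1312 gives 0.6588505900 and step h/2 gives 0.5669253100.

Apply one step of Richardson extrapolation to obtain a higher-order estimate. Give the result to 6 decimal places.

Leading term ∝ h^1; use weight 2 = 2^1.
2×0.5669253100 = 1.1338506200; subtract 0.6588505900 → 0.4750000300
0.4750000300 ÷ 1 = 0.4750000300

0.475000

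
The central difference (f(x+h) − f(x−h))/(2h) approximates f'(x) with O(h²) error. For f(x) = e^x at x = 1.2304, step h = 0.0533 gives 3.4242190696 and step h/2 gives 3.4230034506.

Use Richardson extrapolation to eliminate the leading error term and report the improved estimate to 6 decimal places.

3.422598

Method order is 2; weight 2^2 = 4.
Numerator 4*A(h/2) − A(h) = 4*3.4230034506 − 3.4242190696 = 10.2677947328
Denominator 4 − 1 = 3.
R = 10.2677947328/3 = 3.4225982443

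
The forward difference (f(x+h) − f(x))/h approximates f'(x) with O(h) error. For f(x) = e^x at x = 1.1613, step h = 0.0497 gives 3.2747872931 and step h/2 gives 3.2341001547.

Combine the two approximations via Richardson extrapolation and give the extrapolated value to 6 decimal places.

With r = 1 the leading error scales as h^1, so the weight is 2^1 = 2.
2·3.2341001547 = 6.4682003094; 6.4682003094 − 3.2747872931 = 3.1934130163
Extrapolated: 3.1934130163 / 1 = 3.1934130163
Correction |R − A(h/2)| = 4.069e-02; gap |A(h/2) − A(h)| = 4.069e-02.

3.193413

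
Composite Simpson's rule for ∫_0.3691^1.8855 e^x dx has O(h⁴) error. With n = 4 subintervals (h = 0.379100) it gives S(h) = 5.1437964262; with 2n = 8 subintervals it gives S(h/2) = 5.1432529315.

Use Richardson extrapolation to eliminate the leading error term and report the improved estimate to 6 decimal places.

5.143217

Error is O(h^4); halving h shrinks it by 2^4 = 16.
16 × 5.1432529315 = 82.2920469040; subtract 5.1437964262 → 77.1482504778
Divide by 2^4 − 1 = 15.
R = 77.1482504778/15 = 5.1432166985
Correction |R − A(h/2)| = 3.623e-05; gap |A(h/2) − A(h)| = 5.435e-04.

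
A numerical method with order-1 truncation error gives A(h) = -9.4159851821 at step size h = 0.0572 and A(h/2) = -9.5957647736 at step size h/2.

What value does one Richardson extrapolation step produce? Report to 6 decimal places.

-9.775544

Order 1 gives 2^r = 2 and 2^r − 1 = 1.
Top: 2(-9.5957647736) − (-9.4159851821) = -9.7755443651
R = (-9.7755443651)/1 = -9.7755443651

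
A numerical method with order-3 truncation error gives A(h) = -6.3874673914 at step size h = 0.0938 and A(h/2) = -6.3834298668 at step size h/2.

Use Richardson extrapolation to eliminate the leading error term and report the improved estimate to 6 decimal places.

r = 3: numerator weight 8, denominator 7.
Top: 8(-6.3834298668) − (-6.3874673914) = -44.6799715430
Denominator 8 − 1 = 7.
R = (-44.6799715430)/7 = -6.3828530776

-6.382853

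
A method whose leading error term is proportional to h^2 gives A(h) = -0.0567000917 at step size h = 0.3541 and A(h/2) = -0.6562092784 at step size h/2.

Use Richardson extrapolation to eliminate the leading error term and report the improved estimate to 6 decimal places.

-0.856046

With r = 2 the leading error scales as h^2, so the weight is 2^2 = 4.
Numerator 4*A(h/2) − A(h) = 4*(-0.6562092784) − (-0.0567000917) = -2.5681370219
Denominator 4 − 1 = 3.
Extrapolated: (-2.5681370219) / 3 = -0.8560456740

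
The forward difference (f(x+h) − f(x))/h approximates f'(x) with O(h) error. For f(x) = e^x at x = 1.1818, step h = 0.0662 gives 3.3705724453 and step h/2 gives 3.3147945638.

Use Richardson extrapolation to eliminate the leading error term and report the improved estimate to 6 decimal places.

3.259017

The method has order 1: 2^1 = 2.
2×3.3147945638 = 6.6295891276; subtract 3.3705724453 → 3.2590166823
(2×3.3147945638 − 3.3705724453)/(2 − 1) = 3.2590166823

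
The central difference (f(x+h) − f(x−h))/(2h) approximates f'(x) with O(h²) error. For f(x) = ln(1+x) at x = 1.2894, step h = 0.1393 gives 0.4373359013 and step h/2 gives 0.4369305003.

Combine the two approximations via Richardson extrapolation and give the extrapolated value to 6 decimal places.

0.436795

r = 2, so 2^r = 4.
Numerator 4·A(h/2) − A(h) = 4·0.4369305003 − 0.4373359013 = 1.3103860999
R = 1.3103860999/3 = 0.4367953666
Correction |R − A(h/2)| = 1.351e-04; gap |A(h/2) − A(h)| = 4.054e-04.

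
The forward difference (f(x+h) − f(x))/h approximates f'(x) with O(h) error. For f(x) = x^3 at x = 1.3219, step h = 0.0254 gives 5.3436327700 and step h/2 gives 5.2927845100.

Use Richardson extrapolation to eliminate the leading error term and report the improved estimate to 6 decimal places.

Order 1 gives 2^r = 2 and 2^r − 1 = 1.
Top: 2(5.2927845100) − (5.3436327700) = 5.2419362500
Extrapolated: 5.2419362500 / 1 = 5.2419362500
Gap between inputs: 5.085e-02; correction applied: −0.0508482600.

5.241936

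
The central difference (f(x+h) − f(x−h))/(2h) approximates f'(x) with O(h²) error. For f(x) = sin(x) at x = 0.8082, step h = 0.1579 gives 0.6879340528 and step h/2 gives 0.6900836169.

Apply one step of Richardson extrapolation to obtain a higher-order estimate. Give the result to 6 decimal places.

r = 2, so 2^r = 4.
Numerator 4 × A(h/2) − A(h) = 4 × 0.6900836169 − 0.6879340528 = 2.0724004148
(4 × 0.6900836169 − 0.6879340528)/(4 − 1) = 0.6908001383

0.690800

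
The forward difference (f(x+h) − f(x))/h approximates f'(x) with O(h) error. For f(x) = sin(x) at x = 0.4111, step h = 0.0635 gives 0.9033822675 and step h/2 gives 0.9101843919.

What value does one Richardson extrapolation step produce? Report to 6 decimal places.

r = 1: numerator weight 2, denominator 1.
2·0.9101843919 = 1.8203687838; subtract 0.9033822675 → 0.9169865163
Divide by 2^1 − 1 = 1.
Extrapolated: 0.9169865163 / 1 = 0.9169865163
Shift from A(h/2): +0.0068021244.

0.916987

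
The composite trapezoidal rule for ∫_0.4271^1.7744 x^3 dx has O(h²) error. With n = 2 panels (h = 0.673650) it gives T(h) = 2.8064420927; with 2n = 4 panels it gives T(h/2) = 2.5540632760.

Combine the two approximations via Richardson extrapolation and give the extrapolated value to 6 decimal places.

2.469937

Order 2 gives 2^r = 4 and 2^r − 1 = 3.
2^2·A(h/2) = 10.2162531040; minus A(h) gives 7.4098110113.
Divide by 2^2 − 1 = 3.
(4·2.5540632760 − 2.8064420927)/(4 − 1) = 2.4699370038
Shift from A(h/2): −0.0841262722.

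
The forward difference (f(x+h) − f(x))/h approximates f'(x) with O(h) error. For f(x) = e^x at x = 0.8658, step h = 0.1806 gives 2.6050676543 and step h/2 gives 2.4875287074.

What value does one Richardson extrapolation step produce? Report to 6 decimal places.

r = 1, so 2^r = 2.
Top: 2(2.4875287074) − (2.6050676543) = 2.3699897605
Divide by 2^1 − 1 = 1.
Result: 2.3699897605
Gap between inputs: 1.175e-01; correction applied: −0.1175389469.

2.369990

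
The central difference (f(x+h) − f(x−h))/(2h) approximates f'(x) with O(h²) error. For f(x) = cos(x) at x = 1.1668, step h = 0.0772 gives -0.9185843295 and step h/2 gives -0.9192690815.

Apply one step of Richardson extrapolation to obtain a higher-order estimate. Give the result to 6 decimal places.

Error is O(h^2); halving h shrinks it by 2^2 = 4.
Weighted: (-3.6770763260) − (-0.9185843295) = -2.7584919965
R = (-2.7584919965)/3 = -0.9194973322
Shift from A(h/2): −0.0002282507.

-0.919497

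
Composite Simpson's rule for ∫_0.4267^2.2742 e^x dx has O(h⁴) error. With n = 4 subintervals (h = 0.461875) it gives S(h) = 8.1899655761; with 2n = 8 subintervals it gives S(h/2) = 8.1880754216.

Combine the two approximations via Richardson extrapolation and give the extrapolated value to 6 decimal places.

Order 4 gives 2^r = 16 and 2^r − 1 = 15.
Weighted: 131.0092067456 − 8.1899655761 = 122.8192411695
Divide by 2^4 − 1 = 15.
122.8192411695 ÷ 15 = 8.1879494113

8.187949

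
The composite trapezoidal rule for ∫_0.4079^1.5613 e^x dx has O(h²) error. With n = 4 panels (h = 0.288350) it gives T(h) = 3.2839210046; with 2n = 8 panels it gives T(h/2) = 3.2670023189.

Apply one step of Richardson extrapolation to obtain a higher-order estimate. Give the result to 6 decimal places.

With r = 2 the leading error scales as h^2, so the weight is 2^2 = 4.
Numerator 4 × A(h/2) − A(h) = 4 × 3.2670023189 − 3.2839210046 = 9.7840882710
Denominator 4 − 1 = 3.
(4 × 3.2670023189 − 3.2839210046)/(4 − 1) = 3.2613627570

3.261363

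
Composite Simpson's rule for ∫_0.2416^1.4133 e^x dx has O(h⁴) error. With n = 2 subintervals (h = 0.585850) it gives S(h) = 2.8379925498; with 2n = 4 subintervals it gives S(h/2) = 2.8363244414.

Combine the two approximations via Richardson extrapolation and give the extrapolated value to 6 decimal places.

Error is O(h^4); halving h shrinks it by 2^4 = 16.
Top: 16(2.8363244414) − (2.8379925498) = 42.5431985126
Extrapolated: 42.5431985126 / 15 = 2.8362132342
Correction |R − A(h/2)| = 1.112e-04; gap |A(h/2) − A(h)| = 1.668e-03.

2.836213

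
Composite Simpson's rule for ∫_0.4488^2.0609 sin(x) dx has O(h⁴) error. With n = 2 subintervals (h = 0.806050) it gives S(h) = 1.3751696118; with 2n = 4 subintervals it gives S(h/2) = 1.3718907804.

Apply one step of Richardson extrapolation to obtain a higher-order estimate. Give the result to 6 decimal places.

1.371672

Order 4 gives 2^r = 16 and 2^r − 1 = 15.
A(h/2) − A(h) = 1.3718907804 − 1.3751696118 = -0.0032788314
Correction (A(h/2) − A(h))/(16 − 1) = (-0.0032788314)/15 = -0.0002185888
R = A(h/2) + (A(h/2) − A(h))/15 = 1.3718907804 − 0.0002185888 = 1.3716721916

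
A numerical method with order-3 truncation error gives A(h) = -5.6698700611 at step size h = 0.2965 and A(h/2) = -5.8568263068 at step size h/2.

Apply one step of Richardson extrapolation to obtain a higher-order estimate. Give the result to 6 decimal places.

The method has order 3: 2^3 = 8.
Weighted: (-46.8546104544) − (-5.6698700611) = -41.1847403933
(8·(-5.8568263068) − (-5.6698700611))/(8 − 1) = -5.8835343419

-5.883534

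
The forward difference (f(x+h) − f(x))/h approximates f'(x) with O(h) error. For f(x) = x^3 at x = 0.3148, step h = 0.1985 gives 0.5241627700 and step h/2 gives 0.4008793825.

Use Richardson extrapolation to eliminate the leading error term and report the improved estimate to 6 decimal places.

0.277596

r = 1, so 2^r = 2.
2 × 0.4008793825 = 0.8017587650; 0.8017587650 − 0.5241627700 = 0.2775959950
0.2775959950 ÷ 1 = 0.2775959950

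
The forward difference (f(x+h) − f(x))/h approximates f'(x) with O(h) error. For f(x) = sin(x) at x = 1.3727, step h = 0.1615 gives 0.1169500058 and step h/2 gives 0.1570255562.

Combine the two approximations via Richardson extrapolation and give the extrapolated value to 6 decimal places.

Method order is 1; weight 2^1 = 2.
2^1×A(h/2) = 0.3140511124; minus A(h) gives 0.1971011066.
Extrapolated: 0.1971011066 / 1 = 0.1971011066
Gap between inputs: 4.008e-02; correction applied: +0.0400755504.

0.197101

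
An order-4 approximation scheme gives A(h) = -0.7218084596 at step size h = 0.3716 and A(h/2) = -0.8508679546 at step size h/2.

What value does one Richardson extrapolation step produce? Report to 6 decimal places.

-0.859472

With r = 4 the leading error scales as h^4, so the weight is 2^4 = 16.
2^4×A(h/2) = -13.6138872736; minus A(h) gives -12.8920788140.
R = (-12.8920788140)/15 = -0.8594719209
Shift from A(h/2): −0.0086039663.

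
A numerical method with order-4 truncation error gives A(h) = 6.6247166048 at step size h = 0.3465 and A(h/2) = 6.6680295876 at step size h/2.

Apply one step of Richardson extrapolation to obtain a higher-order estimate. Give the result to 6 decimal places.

6.670917

Order 4 gives 2^r = 16 and 2^r − 1 = 15.
16×6.6680295876 − 6.6247166048 = 100.0637567968
R = 100.0637567968/15 = 6.6709171198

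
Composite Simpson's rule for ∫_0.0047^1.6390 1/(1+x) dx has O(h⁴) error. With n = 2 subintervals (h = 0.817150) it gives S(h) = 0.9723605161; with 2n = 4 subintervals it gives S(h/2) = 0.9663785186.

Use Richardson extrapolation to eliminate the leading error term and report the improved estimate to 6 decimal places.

The method has order 4: 2^4 = 16.
Numerator 16 × A(h/2) − A(h) = 16 × 0.9663785186 − 0.9723605161 = 14.4896957815
Denominator 16 − 1 = 15.
14.4896957815 ÷ 15 = 0.9659797188

0.965980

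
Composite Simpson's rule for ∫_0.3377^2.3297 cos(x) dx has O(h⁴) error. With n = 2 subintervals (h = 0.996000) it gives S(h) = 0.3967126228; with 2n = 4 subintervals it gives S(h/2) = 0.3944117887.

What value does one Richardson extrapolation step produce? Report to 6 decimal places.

0.394258

The method has order 4: 2^4 = 16.
16 × 0.3944117887 = 6.3105886192; subtract 0.3967126228 → 5.9138759964
Extrapolated: 5.9138759964 / 15 = 0.3942583998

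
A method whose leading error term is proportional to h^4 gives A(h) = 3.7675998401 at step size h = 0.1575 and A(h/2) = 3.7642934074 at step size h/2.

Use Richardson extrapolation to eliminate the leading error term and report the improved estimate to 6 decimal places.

3.764073

r = 4, so 2^r = 16.
16*3.7642934074 = 60.2286945184; subtract 3.7675998401 → 56.4610946783
(16*3.7642934074 − 3.7675998401)/(16 − 1) = 3.7640729786
Shift from A(h/2): −0.0002204288.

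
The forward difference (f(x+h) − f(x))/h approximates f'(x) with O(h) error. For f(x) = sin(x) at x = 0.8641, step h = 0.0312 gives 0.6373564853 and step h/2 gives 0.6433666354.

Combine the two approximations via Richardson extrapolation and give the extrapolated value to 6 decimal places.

0.649377

r = 1, so 2^r = 2.
2*0.6433666354 = 1.2867332708; 1.2867332708 − 0.6373564853 = 0.6493767855
Denominator 2 − 1 = 1.
R = 0.6493767855/1 = 0.6493767855
Shift from A(h/2): +0.0060101501.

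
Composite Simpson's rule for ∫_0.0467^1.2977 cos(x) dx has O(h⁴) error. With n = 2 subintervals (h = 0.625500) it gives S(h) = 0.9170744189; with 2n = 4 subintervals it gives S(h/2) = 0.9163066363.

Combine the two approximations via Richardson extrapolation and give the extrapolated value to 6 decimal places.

With r = 4 the leading error scales as h^4, so the weight is 2^4 = 16.
2^4*A(h/2) = 14.6609061808; minus A(h) gives 13.7438317619.
Divide by 2^4 − 1 = 15.
R = 13.7438317619/15 = 0.9162554508
Correction |R − A(h/2)| = 5.119e-05; gap |A(h/2) − A(h)| = 7.678e-04.

0.916255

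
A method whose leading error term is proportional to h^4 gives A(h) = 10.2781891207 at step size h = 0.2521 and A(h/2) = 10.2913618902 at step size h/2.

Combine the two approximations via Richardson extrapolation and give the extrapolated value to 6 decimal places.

r = 4: numerator weight 16, denominator 15.
16·10.2913618902 = 164.6617902432; subtract 10.2781891207 → 154.3836011225
Divide by 2^4 − 1 = 15.
Result: 10.2922400748
Correction |R − A(h/2)| = 8.782e-04; gap |A(h/2) − A(h)| = 1.317e-02.

10.292240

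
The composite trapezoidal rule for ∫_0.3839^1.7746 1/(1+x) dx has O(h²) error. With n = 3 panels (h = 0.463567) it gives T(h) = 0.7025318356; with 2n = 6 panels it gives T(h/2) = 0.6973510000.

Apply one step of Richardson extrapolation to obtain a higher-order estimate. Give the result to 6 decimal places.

0.695624

Leading term ∝ h^2; use weight 4 = 2^2.
Numerator 4 × A(h/2) − A(h) = 4 × 0.6973510000 − 0.7025318356 = 2.0868721644
Divide by 2^2 − 1 = 3.
2.0868721644 ÷ 3 = 0.6956240548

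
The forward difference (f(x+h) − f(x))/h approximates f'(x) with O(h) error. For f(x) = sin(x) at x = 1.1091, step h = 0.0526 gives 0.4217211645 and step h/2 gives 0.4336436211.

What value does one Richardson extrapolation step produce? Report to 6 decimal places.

0.445566

With r = 1 the leading error scales as h^1, so the weight is 2^1 = 2.
2 × 0.4336436211 = 0.8672872422; 0.8672872422 − 0.4217211645 = 0.4455660777
Denominator 2 − 1 = 1.
0.4455660777 ÷ 1 = 0.4455660777
Correction |R − A(h/2)| = 1.192e-02; gap |A(h/2) − A(h)| = 1.192e-02.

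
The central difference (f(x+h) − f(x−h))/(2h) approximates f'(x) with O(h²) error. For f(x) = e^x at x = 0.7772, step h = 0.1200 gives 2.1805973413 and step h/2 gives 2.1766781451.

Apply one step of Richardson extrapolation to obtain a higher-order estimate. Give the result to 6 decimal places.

2.175372

Leading term ∝ h^2; use weight 4 = 2^2.
4 × 2.1766781451 = 8.7067125804; 8.7067125804 − 2.1805973413 = 6.5261152391
6.5261152391 ÷ 3 = 2.1753717464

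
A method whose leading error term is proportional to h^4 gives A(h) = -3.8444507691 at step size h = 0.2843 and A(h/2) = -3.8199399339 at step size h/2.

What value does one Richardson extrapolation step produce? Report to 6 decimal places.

-3.818306

Leading term ∝ h^4; use weight 16 = 2^4.
16 × (-3.8199399339) = -61.1190389424; (-61.1190389424) − (-3.8444507691) = -57.2745881733
(-57.2745881733) ÷ 15 = -3.8183058782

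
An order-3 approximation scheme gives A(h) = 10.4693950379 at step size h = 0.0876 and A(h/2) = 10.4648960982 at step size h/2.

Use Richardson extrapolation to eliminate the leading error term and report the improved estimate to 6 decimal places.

Error is O(h^3); halving h shrinks it by 2^3 = 8.
Top: 8(10.4648960982) − (10.4693950379) = 73.2497737477
Denominator 8 − 1 = 7.
So the Richardson estimate is 10.4642533925.

10.464253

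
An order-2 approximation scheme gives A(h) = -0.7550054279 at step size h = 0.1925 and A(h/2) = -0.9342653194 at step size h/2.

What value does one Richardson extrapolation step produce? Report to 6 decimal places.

Order 2 gives 2^r = 4 and 2^r − 1 = 3.
2^2*A(h/2) = -3.7370612776; minus A(h) gives -2.9820558497.
Extrapolated: (-2.9820558497) / 3 = -0.9940186166
Gap between inputs: 1.793e-01; correction applied: −0.0597532972.

-0.994019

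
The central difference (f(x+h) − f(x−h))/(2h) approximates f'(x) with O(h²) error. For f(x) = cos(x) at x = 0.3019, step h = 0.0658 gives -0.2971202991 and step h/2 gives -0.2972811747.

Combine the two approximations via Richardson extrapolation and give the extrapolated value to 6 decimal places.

-0.297335

Order 2 gives 2^r = 4 and 2^r − 1 = 3.
4×(-0.2972811747) = -1.1891246988; (-1.1891246988) − (-0.2971202991) = -0.8920043997
Divide by 2^2 − 1 = 3.
So the Richardson estimate is -0.2973347999.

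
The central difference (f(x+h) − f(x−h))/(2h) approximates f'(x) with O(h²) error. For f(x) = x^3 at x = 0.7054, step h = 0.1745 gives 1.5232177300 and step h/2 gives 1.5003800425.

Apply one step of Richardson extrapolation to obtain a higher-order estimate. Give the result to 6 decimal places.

Error is O(h^2); halving h shrinks it by 2^2 = 4.
4*1.5003800425 − 1.5232177300 = 4.4783024400
Divide by 2^2 − 1 = 3.
4.4783024400 ÷ 3 = 1.4927674800
Shift from A(h/2): −0.0076125625.

1.492767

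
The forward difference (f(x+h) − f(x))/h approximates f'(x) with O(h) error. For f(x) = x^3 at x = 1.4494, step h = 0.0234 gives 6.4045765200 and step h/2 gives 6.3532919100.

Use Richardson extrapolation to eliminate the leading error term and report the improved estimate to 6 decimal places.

6.302007

With r = 1 the leading error scales as h^1, so the weight is 2^1 = 2.
2·6.3532919100 = 12.7065838200; subtract 6.4045765200 → 6.3020073000
Divide by 2^1 − 1 = 1.
So the Richardson estimate is 6.3020073000.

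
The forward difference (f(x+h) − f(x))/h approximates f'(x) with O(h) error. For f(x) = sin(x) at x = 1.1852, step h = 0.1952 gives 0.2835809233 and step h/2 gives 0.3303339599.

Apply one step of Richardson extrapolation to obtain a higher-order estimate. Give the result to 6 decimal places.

0.377087

r = 1, so 2^r = 2.
Numerator 2·A(h/2) − A(h) = 2·0.3303339599 − 0.2835809233 = 0.3770869965
Denominator 2 − 1 = 1.
Extrapolated: 0.3770869965 / 1 = 0.3770869965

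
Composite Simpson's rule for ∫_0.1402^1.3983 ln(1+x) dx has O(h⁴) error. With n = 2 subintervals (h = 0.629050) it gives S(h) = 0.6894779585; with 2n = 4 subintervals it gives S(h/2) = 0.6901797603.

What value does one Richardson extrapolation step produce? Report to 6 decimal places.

Error is O(h^4); halving h shrinks it by 2^4 = 16.
2^4×A(h/2) = 11.0428761648; minus A(h) gives 10.3533982063.
R = 10.3533982063/15 = 0.6902265471
Correction |R − A(h/2)| = 4.679e-05; gap |A(h/2) − A(h)| = 7.018e-04.

0.690227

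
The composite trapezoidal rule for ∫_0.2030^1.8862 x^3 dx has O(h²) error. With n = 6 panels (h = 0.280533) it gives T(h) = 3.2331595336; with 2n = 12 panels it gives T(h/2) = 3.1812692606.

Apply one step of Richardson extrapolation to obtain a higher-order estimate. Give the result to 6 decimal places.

Order 2 gives 2^r = 4 and 2^r − 1 = 3.
4 × 3.1812692606 = 12.7250770424; 12.7250770424 − 3.2331595336 = 9.4919175088
R = 9.4919175088/3 = 3.1639725029

3.163973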